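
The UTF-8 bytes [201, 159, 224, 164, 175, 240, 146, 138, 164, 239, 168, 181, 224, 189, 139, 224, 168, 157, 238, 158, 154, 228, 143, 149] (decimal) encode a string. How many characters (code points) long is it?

Byte at offset 0: 0xC9 = 11001001 → 2-byte char (#1). Advance 2.
Byte at offset 2: 0xE0 = 11100000 → 3-byte char (#2). Advance 3.
Byte at offset 5: 0xF0 = 11110000 → 4-byte char (#3). Advance 4.
Byte at offset 9: 0xEF = 11101111 → 3-byte char (#4). Advance 3.
Byte at offset 12: 0xE0 = 11100000 → 3-byte char (#5). Advance 3.
Byte at offset 15: 0xE0 = 11100000 → 3-byte char (#6). Advance 3.
Byte at offset 18: 0xEE = 11101110 → 3-byte char (#7). Advance 3.
Byte at offset 21: 0xE4 = 11100100 → 3-byte char (#8). Advance 3.
Reached end at offset 24 after 8 code points.

8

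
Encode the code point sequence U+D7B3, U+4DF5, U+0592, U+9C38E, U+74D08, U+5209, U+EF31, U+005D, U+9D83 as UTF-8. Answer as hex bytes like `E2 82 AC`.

ED 9E B3 E4 B7 B5 D6 92 F2 9C 8E 8E F1 B4 B4 88 E5 88 89 EE BC B1 5D E9 B6 83

U+D7B3: 3-byte form → ED 9E B3.
U+4DF5: 3-byte form → E4 B7 B5.
U+0592: 2-byte form → D6 92.
U+9C38E: 4-byte form → F2 9C 8E 8E.
U+74D08: 4-byte form → F1 B4 B4 88.
U+5209: 3-byte form → E5 88 89.
U+EF31: 3-byte form → EE BC B1.
U+005D: 1-byte form → 5D.
U+9D83: 3-byte form → E9 B6 83.
Concatenated (26 bytes): ED 9E B3 E4 B7 B5 D6 92 F2 9C 8E 8E F1 B4 B4 88 E5 88 89 EE BC B1 5D E9 B6 83.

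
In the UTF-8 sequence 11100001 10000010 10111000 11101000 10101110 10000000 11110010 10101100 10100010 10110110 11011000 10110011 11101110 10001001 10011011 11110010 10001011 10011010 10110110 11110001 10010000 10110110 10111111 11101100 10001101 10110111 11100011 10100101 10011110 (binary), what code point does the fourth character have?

U+0633

Offset 0: leading byte 0xE1 = 11100001 → 3-byte char #1 = E1 82 B8.
Offset 3: leading byte 0xE8 = 11101000 → 3-byte char #2 = E8 AE 80.
Offset 6: leading byte 0xF2 = 11110010 → 4-byte char #3 = F2 AC A2 B6.
Offset 10: leading byte 0xD8 = 11011000 → 2-byte char #4 = D8 B3.
Leading byte 0xD8 = 11011000 matches 110xxxxx → 2-byte sequence.
Byte 1: 0xD8 = 11011000, payload 11000 (5 bits).
Byte 2: 0xB3 = 10110011 (10xxxxxx ✓), payload 110011.
Concatenate: 11000110011 = 0x633 (11 bits → U+0633).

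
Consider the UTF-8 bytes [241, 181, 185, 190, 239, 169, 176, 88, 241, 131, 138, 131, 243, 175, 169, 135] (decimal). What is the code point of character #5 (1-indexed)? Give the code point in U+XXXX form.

Offset 0: leading byte 0xF1 = 11110001 → 4-byte char #1 = F1 B5 B9 BE.
Offset 4: leading byte 0xEF = 11101111 → 3-byte char #2 = EF A9 B0.
Offset 7: leading byte 0x58 = 01011000 → 1-byte char #3 = 58.
Offset 8: leading byte 0xF1 = 11110001 → 4-byte char #4 = F1 83 8A 83.
Offset 12: leading byte 0xF3 = 11110011 → 4-byte char #5 = F3 AF A9 87.
Leading byte 0xF3 = 11110011 matches 11110xxx → 4-byte sequence.
Byte 1: 0xF3 = 11110011, payload 011 (3 bits).
Byte 2: 0xAF = 10101111 (10xxxxxx ✓), payload 101111.
Byte 3: 0xA9 = 10101001 (10xxxxxx ✓), payload 101001.
Byte 4: 0x87 = 10000111 (10xxxxxx ✓), payload 000111.
Concatenate: 011101111101001000111 = 0xEFA47 (21 bits → U+EFA47).

U+EFA47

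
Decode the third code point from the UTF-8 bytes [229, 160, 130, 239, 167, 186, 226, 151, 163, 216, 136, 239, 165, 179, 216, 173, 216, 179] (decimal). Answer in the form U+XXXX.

Offset 0: leading byte 0xE5 = 11100101 → 3-byte char #1 = E5 A0 82.
Offset 3: leading byte 0xEF = 11101111 → 3-byte char #2 = EF A7 BA.
Offset 6: leading byte 0xE2 = 11100010 → 3-byte char #3 = E2 97 A3.
Leading byte 0xE2 = 11100010 matches 1110xxxx → 3-byte sequence.
Byte 1: 0xE2 = 11100010, payload 0010 (4 bits).
Byte 2: 0x97 = 10010111 (10xxxxxx ✓), payload 010111.
Byte 3: 0xA3 = 10100011 (10xxxxxx ✓), payload 100011.
Concatenate: 0010010111100011 = 0x25E3 (16 bits → U+25E3).

U+25E3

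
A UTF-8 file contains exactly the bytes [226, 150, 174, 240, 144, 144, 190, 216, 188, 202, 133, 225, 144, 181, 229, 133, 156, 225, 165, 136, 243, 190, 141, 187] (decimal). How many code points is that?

Byte at offset 0: 0xE2 = 11100010 → 3-byte char (#1). Advance 3.
Byte at offset 3: 0xF0 = 11110000 → 4-byte char (#2). Advance 4.
Byte at offset 7: 0xD8 = 11011000 → 2-byte char (#3). Advance 2.
Byte at offset 9: 0xCA = 11001010 → 2-byte char (#4). Advance 2.
Byte at offset 11: 0xE1 = 11100001 → 3-byte char (#5). Advance 3.
Byte at offset 14: 0xE5 = 11100101 → 3-byte char (#6). Advance 3.
Byte at offset 17: 0xE1 = 11100001 → 3-byte char (#7). Advance 3.
Byte at offset 20: 0xF3 = 11110011 → 4-byte char (#8). Advance 4.
Reached end at offset 24 after 8 code points.

8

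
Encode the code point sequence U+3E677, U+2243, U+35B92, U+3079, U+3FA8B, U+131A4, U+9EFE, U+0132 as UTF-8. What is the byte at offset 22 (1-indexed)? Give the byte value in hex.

0xA4

1-indexed offset 22 is 0-indexed offset 21.
U+3E677 → 4-byte form F0 BE 99 B7 at offsets 0–3.
U+2243 → 3-byte form E2 89 83 at offsets 4–6.
U+35B92 → 4-byte form F0 B5 AE 92 at offsets 7–10.
U+3079 → 3-byte form E3 81 B9 at offsets 11–13.
U+3FA8B → 4-byte form F0 BF AA 8B at offsets 14–17.
U+131A4 → 4-byte form F0 93 86 A4 at offsets 18–21.
Offset 21 falls in char 6's range; it's byte 4 of F0 93 86 A4 = 0xA4.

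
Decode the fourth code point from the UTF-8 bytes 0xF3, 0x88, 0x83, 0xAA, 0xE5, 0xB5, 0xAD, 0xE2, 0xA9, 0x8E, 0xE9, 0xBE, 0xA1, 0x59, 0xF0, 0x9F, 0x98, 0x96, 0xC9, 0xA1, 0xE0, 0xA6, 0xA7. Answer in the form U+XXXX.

Offset 0: leading byte 0xF3 = 11110011 → 4-byte char #1 = F3 88 83 AA.
Offset 4: leading byte 0xE5 = 11100101 → 3-byte char #2 = E5 B5 AD.
Offset 7: leading byte 0xE2 = 11100010 → 3-byte char #3 = E2 A9 8E.
Offset 10: leading byte 0xE9 = 11101001 → 3-byte char #4 = E9 BE A1.
Leading byte 0xE9 = 11101001 matches 1110xxxx → 3-byte sequence.
Byte 1: 0xE9 = 11101001, payload 1001 (4 bits).
Byte 2: 0xBE = 10111110 (10xxxxxx ✓), payload 111110.
Byte 3: 0xA1 = 10100001 (10xxxxxx ✓), payload 100001.
Concatenate: 1001111110100001 = 0x9FA1 (16 bits → U+9FA1).

U+9FA1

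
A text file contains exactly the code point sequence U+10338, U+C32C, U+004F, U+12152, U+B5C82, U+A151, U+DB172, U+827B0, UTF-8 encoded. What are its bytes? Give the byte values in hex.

F0 90 8C B8 EC 8C AC 4F F0 92 85 92 F2 B5 B2 82 EA 85 91 F3 9B 85 B2 F2 82 9E B0

U+10338: 4-byte form → F0 90 8C B8.
U+C32C: 3-byte form → EC 8C AC.
U+004F: 1-byte form → 4F.
U+12152: 4-byte form → F0 92 85 92.
U+B5C82: 4-byte form → F2 B5 B2 82.
U+A151: 3-byte form → EA 85 91.
U+DB172: 4-byte form → F3 9B 85 B2.
U+827B0: 4-byte form → F2 82 9E B0.
Concatenated (27 bytes): F0 90 8C B8 EC 8C AC 4F F0 92 85 92 F2 B5 B2 82 EA 85 91 F3 9B 85 B2 F2 82 9E B0.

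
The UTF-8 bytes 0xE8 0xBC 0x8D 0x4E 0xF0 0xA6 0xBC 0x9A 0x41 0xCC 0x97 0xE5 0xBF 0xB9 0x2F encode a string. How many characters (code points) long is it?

Byte at offset 0: 0xE8 = 11101000 → 3-byte char (#1). Advance 3.
Byte at offset 3: 0x4E = 01001110 → 1-byte char (#2). Advance 1.
Byte at offset 4: 0xF0 = 11110000 → 4-byte char (#3). Advance 4.
Byte at offset 8: 0x41 = 01000001 → 1-byte char (#4). Advance 1.
Byte at offset 9: 0xCC = 11001100 → 2-byte char (#5). Advance 2.
Byte at offset 11: 0xE5 = 11100101 → 3-byte char (#6). Advance 3.
Byte at offset 14: 0x2F = 00101111 → 1-byte char (#7). Advance 1.
Reached end at offset 15 after 7 code points.

7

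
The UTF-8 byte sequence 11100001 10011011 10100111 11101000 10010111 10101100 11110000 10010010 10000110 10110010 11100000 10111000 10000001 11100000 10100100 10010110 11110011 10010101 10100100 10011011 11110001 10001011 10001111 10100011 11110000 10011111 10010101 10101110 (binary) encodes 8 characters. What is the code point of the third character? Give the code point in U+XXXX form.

Offset 0: leading byte 0xE1 = 11100001 → 3-byte char #1 = E1 9B A7.
Offset 3: leading byte 0xE8 = 11101000 → 3-byte char #2 = E8 97 AC.
Offset 6: leading byte 0xF0 = 11110000 → 4-byte char #3 = F0 92 86 B2.
Leading byte 0xF0 = 11110000 matches 11110xxx → 4-byte sequence.
Byte 1: 0xF0 = 11110000, payload 000 (3 bits).
Byte 2: 0x92 = 10010010 (10xxxxxx ✓), payload 010010.
Byte 3: 0x86 = 10000110 (10xxxxxx ✓), payload 000110.
Byte 4: 0xB2 = 10110010 (10xxxxxx ✓), payload 110010.
Concatenate: 000010010000110110010 = 0x121B2 (21 bits → U+121B2).

U+121B2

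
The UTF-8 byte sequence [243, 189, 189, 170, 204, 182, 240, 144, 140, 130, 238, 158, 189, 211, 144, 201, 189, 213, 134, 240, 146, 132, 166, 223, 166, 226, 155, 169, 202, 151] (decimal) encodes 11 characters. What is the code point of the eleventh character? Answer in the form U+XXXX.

Offset 0: leading byte 0xF3 = 11110011 → 4-byte char #1 = F3 BD BD AA.
Offset 4: leading byte 0xCC = 11001100 → 2-byte char #2 = CC B6.
Offset 6: leading byte 0xF0 = 11110000 → 4-byte char #3 = F0 90 8C 82.
Offset 10: leading byte 0xEE = 11101110 → 3-byte char #4 = EE 9E BD.
Offset 13: leading byte 0xD3 = 11010011 → 2-byte char #5 = D3 90.
Offset 15: leading byte 0xC9 = 11001001 → 2-byte char #6 = C9 BD.
Offset 17: leading byte 0xD5 = 11010101 → 2-byte char #7 = D5 86.
Offset 19: leading byte 0xF0 = 11110000 → 4-byte char #8 = F0 92 84 A6.
Offset 23: leading byte 0xDF = 11011111 → 2-byte char #9 = DF A6.
Offset 25: leading byte 0xE2 = 11100010 → 3-byte char #10 = E2 9B A9.
Offset 28: leading byte 0xCA = 11001010 → 2-byte char #11 = CA 97.
Leading byte 0xCA = 11001010 matches 110xxxxx → 2-byte sequence.
Byte 1: 0xCA = 11001010, payload 01010 (5 bits).
Byte 2: 0x97 = 10010111 (10xxxxxx ✓), payload 010111.
Concatenate: 01010010111 = 0x297 (11 bits → U+0297).

U+0297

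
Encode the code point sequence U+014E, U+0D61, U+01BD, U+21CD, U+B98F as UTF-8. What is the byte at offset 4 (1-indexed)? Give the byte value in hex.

1-indexed offset 4 is 0-indexed offset 3.
U+014E → 2-byte form C5 8E at offsets 0–1.
U+0D61 → 3-byte form E0 B5 A1 at offsets 2–4.
Offset 3 falls in char 2's range; it's byte 2 of E0 B5 A1 = 0xB5.

0xB5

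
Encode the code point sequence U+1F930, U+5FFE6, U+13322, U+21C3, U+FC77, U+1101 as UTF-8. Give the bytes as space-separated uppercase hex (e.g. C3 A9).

U+1F930: 4-byte form → F0 9F A4 B0.
U+5FFE6: 4-byte form → F1 9F BF A6.
U+13322: 4-byte form → F0 93 8C A2.
U+21C3: 3-byte form → E2 87 83.
U+FC77: 3-byte form → EF B1 B7.
U+1101: 3-byte form → E1 84 81.
Concatenated (21 bytes): F0 9F A4 B0 F1 9F BF A6 F0 93 8C A2 E2 87 83 EF B1 B7 E1 84 81.

F0 9F A4 B0 F1 9F BF A6 F0 93 8C A2 E2 87 83 EF B1 B7 E1 84 81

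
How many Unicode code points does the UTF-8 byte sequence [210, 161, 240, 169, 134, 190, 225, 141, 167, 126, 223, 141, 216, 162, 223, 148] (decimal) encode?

7

Byte at offset 0: 0xD2 = 11010010 → 2-byte char (#1). Advance 2.
Byte at offset 2: 0xF0 = 11110000 → 4-byte char (#2). Advance 4.
Byte at offset 6: 0xE1 = 11100001 → 3-byte char (#3). Advance 3.
Byte at offset 9: 0x7E = 01111110 → 1-byte char (#4). Advance 1.
Byte at offset 10: 0xDF = 11011111 → 2-byte char (#5). Advance 2.
Byte at offset 12: 0xD8 = 11011000 → 2-byte char (#6). Advance 2.
Byte at offset 14: 0xDF = 11011111 → 2-byte char (#7). Advance 2.
Reached end at offset 16 after 7 code points.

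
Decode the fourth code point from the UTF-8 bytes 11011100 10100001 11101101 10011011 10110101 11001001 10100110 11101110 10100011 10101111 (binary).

U+E8EF

Offset 0: leading byte 0xDC = 11011100 → 2-byte char #1 = DC A1.
Offset 2: leading byte 0xED = 11101101 → 3-byte char #2 = ED 9B B5.
Offset 5: leading byte 0xC9 = 11001001 → 2-byte char #3 = C9 A6.
Offset 7: leading byte 0xEE = 11101110 → 3-byte char #4 = EE A3 AF.
Leading byte 0xEE = 11101110 matches 1110xxxx → 3-byte sequence.
Byte 1: 0xEE = 11101110, payload 1110 (4 bits).
Byte 2: 0xA3 = 10100011 (10xxxxxx ✓), payload 100011.
Byte 3: 0xAF = 10101111 (10xxxxxx ✓), payload 101111.
Concatenate: 1110100011101111 = 0xE8EF (16 bits → U+E8EF).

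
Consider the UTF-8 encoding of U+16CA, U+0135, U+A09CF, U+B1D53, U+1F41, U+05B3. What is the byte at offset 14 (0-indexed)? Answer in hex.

0xBD

U+16CA → 3-byte form E1 9B 8A at offsets 0–2.
U+0135 → 2-byte form C4 B5 at offsets 3–4.
U+A09CF → 4-byte form F2 A0 A7 8F at offsets 5–8.
U+B1D53 → 4-byte form F2 B1 B5 93 at offsets 9–12.
U+1F41 → 3-byte form E1 BD 81 at offsets 13–15.
Offset 14 falls in char 5's range; it's byte 2 of E1 BD 81 = 0xBD.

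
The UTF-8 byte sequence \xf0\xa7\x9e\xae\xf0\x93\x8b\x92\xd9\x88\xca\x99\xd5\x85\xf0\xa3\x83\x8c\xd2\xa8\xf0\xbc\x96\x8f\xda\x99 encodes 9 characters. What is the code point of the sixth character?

U+230CC

Offset 0: leading byte 0xF0 = 11110000 → 4-byte char #1 = F0 A7 9E AE.
Offset 4: leading byte 0xF0 = 11110000 → 4-byte char #2 = F0 93 8B 92.
Offset 8: leading byte 0xD9 = 11011001 → 2-byte char #3 = D9 88.
Offset 10: leading byte 0xCA = 11001010 → 2-byte char #4 = CA 99.
Offset 12: leading byte 0xD5 = 11010101 → 2-byte char #5 = D5 85.
Offset 14: leading byte 0xF0 = 11110000 → 4-byte char #6 = F0 A3 83 8C.
Leading byte 0xF0 = 11110000 matches 11110xxx → 4-byte sequence.
Byte 1: 0xF0 = 11110000, payload 000 (3 bits).
Byte 2: 0xA3 = 10100011 (10xxxxxx ✓), payload 100011.
Byte 3: 0x83 = 10000011 (10xxxxxx ✓), payload 000011.
Byte 4: 0x8C = 10001100 (10xxxxxx ✓), payload 001100.
Concatenate: 000100011000011001100 = 0x230CC (21 bits → U+230CC).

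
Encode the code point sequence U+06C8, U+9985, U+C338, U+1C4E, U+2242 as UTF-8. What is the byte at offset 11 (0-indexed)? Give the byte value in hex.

U+06C8 → 2-byte form DB 88 at offsets 0–1.
U+9985 → 3-byte form E9 A6 85 at offsets 2–4.
U+C338 → 3-byte form EC 8C B8 at offsets 5–7.
U+1C4E → 3-byte form E1 B1 8E at offsets 8–10.
U+2242 → 3-byte form E2 89 82 at offsets 11–13.
Offset 11 falls in char 5's range; it's byte 1 of E2 89 82 = 0xE2.

0xE2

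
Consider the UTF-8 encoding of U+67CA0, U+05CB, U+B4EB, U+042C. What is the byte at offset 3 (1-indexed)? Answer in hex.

1-indexed offset 3 is 0-indexed offset 2.
U+67CA0 → 4-byte form F1 A7 B2 A0 at offsets 0–3.
Offset 2 falls in char 1's range; it's byte 3 of F1 A7 B2 A0 = 0xB2.

0xB2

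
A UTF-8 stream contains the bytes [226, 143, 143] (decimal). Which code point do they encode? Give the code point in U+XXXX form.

U+23CF

Leading byte 0xE2 = 11100010 matches 1110xxxx → 3-byte sequence.
Byte 1: 0xE2 = 11100010, payload 0010 (4 bits).
Byte 2: 0x8F = 10001111 (10xxxxxx ✓), payload 001111.
Byte 3: 0x8F = 10001111 (10xxxxxx ✓), payload 001111.
Concatenate: 0010001111001111 = 0x23CF (16 bits → U+23CF).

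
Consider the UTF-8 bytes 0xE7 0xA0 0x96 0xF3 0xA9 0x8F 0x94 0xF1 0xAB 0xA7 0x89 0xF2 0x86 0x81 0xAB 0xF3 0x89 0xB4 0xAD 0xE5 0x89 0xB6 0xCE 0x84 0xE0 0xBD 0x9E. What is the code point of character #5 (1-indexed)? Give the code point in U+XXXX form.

Offset 0: leading byte 0xE7 = 11100111 → 3-byte char #1 = E7 A0 96.
Offset 3: leading byte 0xF3 = 11110011 → 4-byte char #2 = F3 A9 8F 94.
Offset 7: leading byte 0xF1 = 11110001 → 4-byte char #3 = F1 AB A7 89.
Offset 11: leading byte 0xF2 = 11110010 → 4-byte char #4 = F2 86 81 AB.
Offset 15: leading byte 0xF3 = 11110011 → 4-byte char #5 = F3 89 B4 AD.
Leading byte 0xF3 = 11110011 matches 11110xxx → 4-byte sequence.
Byte 1: 0xF3 = 11110011, payload 011 (3 bits).
Byte 2: 0x89 = 10001001 (10xxxxxx ✓), payload 001001.
Byte 3: 0xB4 = 10110100 (10xxxxxx ✓), payload 110100.
Byte 4: 0xAD = 10101101 (10xxxxxx ✓), payload 101101.
Concatenate: 011001001110100101101 = 0xC9D2D (21 bits → U+C9D2D).

U+C9D2D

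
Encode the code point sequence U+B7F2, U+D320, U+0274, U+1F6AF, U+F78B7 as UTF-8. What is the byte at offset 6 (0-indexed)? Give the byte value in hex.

U+B7F2 → 3-byte form EB 9F B2 at offsets 0–2.
U+D320 → 3-byte form ED 8C A0 at offsets 3–5.
U+0274 → 2-byte form C9 B4 at offsets 6–7.
Offset 6 falls in char 3's range; it's byte 1 of C9 B4 = 0xC9.

0xC9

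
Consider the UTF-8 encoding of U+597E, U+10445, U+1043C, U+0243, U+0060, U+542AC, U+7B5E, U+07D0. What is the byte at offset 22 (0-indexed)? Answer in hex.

0x90

U+597E → 3-byte form E5 A5 BE at offsets 0–2.
U+10445 → 4-byte form F0 90 91 85 at offsets 3–6.
U+1043C → 4-byte form F0 90 90 BC at offsets 7–10.
U+0243 → 2-byte form C9 83 at offsets 11–12.
U+0060 → 1-byte form 60 at offsets 13–13.
U+542AC → 4-byte form F1 94 8A AC at offsets 14–17.
U+7B5E → 3-byte form E7 AD 9E at offsets 18–20.
U+07D0 → 2-byte form DF 90 at offsets 21–22.
Offset 22 falls in char 8's range; it's byte 2 of DF 90 = 0x90.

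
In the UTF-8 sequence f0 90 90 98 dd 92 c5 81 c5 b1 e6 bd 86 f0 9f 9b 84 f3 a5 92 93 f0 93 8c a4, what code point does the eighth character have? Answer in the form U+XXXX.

U+13324

Offset 0: leading byte 0xF0 = 11110000 → 4-byte char #1 = F0 90 90 98.
Offset 4: leading byte 0xDD = 11011101 → 2-byte char #2 = DD 92.
Offset 6: leading byte 0xC5 = 11000101 → 2-byte char #3 = C5 81.
Offset 8: leading byte 0xC5 = 11000101 → 2-byte char #4 = C5 B1.
Offset 10: leading byte 0xE6 = 11100110 → 3-byte char #5 = E6 BD 86.
Offset 13: leading byte 0xF0 = 11110000 → 4-byte char #6 = F0 9F 9B 84.
Offset 17: leading byte 0xF3 = 11110011 → 4-byte char #7 = F3 A5 92 93.
Offset 21: leading byte 0xF0 = 11110000 → 4-byte char #8 = F0 93 8C A4.
Leading byte 0xF0 = 11110000 matches 11110xxx → 4-byte sequence.
Byte 1: 0xF0 = 11110000, payload 000 (3 bits).
Byte 2: 0x93 = 10010011 (10xxxxxx ✓), payload 010011.
Byte 3: 0x8C = 10001100 (10xxxxxx ✓), payload 001100.
Byte 4: 0xA4 = 10100100 (10xxxxxx ✓), payload 100100.
Concatenate: 000010011001100100100 = 0x13324 (21 bits → U+13324).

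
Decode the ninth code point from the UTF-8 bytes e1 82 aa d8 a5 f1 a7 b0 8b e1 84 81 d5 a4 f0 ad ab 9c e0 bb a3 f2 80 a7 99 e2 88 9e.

Offset 0: leading byte 0xE1 = 11100001 → 3-byte char #1 = E1 82 AA.
Offset 3: leading byte 0xD8 = 11011000 → 2-byte char #2 = D8 A5.
Offset 5: leading byte 0xF1 = 11110001 → 4-byte char #3 = F1 A7 B0 8B.
Offset 9: leading byte 0xE1 = 11100001 → 3-byte char #4 = E1 84 81.
Offset 12: leading byte 0xD5 = 11010101 → 2-byte char #5 = D5 A4.
Offset 14: leading byte 0xF0 = 11110000 → 4-byte char #6 = F0 AD AB 9C.
Offset 18: leading byte 0xE0 = 11100000 → 3-byte char #7 = E0 BB A3.
Offset 21: leading byte 0xF2 = 11110010 → 4-byte char #8 = F2 80 A7 99.
Offset 25: leading byte 0xE2 = 11100010 → 3-byte char #9 = E2 88 9E.
Leading byte 0xE2 = 11100010 matches 1110xxxx → 3-byte sequence.
Byte 1: 0xE2 = 11100010, payload 0010 (4 bits).
Byte 2: 0x88 = 10001000 (10xxxxxx ✓), payload 001000.
Byte 3: 0x9E = 10011110 (10xxxxxx ✓), payload 011110.
Concatenate: 0010001000011110 = 0x221E (16 bits → U+221E).

U+221E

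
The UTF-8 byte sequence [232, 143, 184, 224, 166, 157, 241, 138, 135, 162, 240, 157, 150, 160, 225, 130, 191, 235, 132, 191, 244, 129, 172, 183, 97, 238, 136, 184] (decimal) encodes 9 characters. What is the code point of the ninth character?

U+E238

Offset 0: leading byte 0xE8 = 11101000 → 3-byte char #1 = E8 8F B8.
Offset 3: leading byte 0xE0 = 11100000 → 3-byte char #2 = E0 A6 9D.
Offset 6: leading byte 0xF1 = 11110001 → 4-byte char #3 = F1 8A 87 A2.
Offset 10: leading byte 0xF0 = 11110000 → 4-byte char #4 = F0 9D 96 A0.
Offset 14: leading byte 0xE1 = 11100001 → 3-byte char #5 = E1 82 BF.
Offset 17: leading byte 0xEB = 11101011 → 3-byte char #6 = EB 84 BF.
Offset 20: leading byte 0xF4 = 11110100 → 4-byte char #7 = F4 81 AC B7.
Offset 24: leading byte 0x61 = 01100001 → 1-byte char #8 = 61.
Offset 25: leading byte 0xEE = 11101110 → 3-byte char #9 = EE 88 B8.
Leading byte 0xEE = 11101110 matches 1110xxxx → 3-byte sequence.
Byte 1: 0xEE = 11101110, payload 1110 (4 bits).
Byte 2: 0x88 = 10001000 (10xxxxxx ✓), payload 001000.
Byte 3: 0xB8 = 10111000 (10xxxxxx ✓), payload 111000.
Concatenate: 1110001000111000 = 0xE238 (16 bits → U+E238).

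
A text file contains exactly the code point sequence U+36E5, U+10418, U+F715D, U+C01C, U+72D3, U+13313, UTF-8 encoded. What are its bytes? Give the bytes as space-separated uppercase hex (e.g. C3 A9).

E3 9B A5 F0 90 90 98 F3 B7 85 9D EC 80 9C E7 8B 93 F0 93 8C 93

U+36E5: 3-byte form → E3 9B A5.
U+10418: 4-byte form → F0 90 90 98.
U+F715D: 4-byte form → F3 B7 85 9D.
U+C01C: 3-byte form → EC 80 9C.
U+72D3: 3-byte form → E7 8B 93.
U+13313: 4-byte form → F0 93 8C 93.
Concatenated (21 bytes): E3 9B A5 F0 90 90 98 F3 B7 85 9D EC 80 9C E7 8B 93 F0 93 8C 93.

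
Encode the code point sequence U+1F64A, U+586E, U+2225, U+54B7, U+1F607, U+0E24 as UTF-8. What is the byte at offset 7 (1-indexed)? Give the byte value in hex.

0xAE

1-indexed offset 7 is 0-indexed offset 6.
U+1F64A → 4-byte form F0 9F 99 8A at offsets 0–3.
U+586E → 3-byte form E5 A1 AE at offsets 4–6.
Offset 6 falls in char 2's range; it's byte 3 of E5 A1 AE = 0xAE.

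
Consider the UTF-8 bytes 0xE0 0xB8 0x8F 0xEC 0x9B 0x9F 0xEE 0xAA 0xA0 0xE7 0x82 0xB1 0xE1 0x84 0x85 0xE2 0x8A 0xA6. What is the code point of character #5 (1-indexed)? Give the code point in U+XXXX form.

U+1105

Offset 0: leading byte 0xE0 = 11100000 → 3-byte char #1 = E0 B8 8F.
Offset 3: leading byte 0xEC = 11101100 → 3-byte char #2 = EC 9B 9F.
Offset 6: leading byte 0xEE = 11101110 → 3-byte char #3 = EE AA A0.
Offset 9: leading byte 0xE7 = 11100111 → 3-byte char #4 = E7 82 B1.
Offset 12: leading byte 0xE1 = 11100001 → 3-byte char #5 = E1 84 85.
Leading byte 0xE1 = 11100001 matches 1110xxxx → 3-byte sequence.
Byte 1: 0xE1 = 11100001, payload 0001 (4 bits).
Byte 2: 0x84 = 10000100 (10xxxxxx ✓), payload 000100.
Byte 3: 0x85 = 10000101 (10xxxxxx ✓), payload 000101.
Concatenate: 0001000100000101 = 0x1105 (16 bits → U+1105).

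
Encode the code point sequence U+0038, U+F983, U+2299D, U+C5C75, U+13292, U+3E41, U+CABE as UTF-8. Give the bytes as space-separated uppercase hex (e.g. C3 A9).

38 EF A6 83 F0 A2 A6 9D F3 85 B1 B5 F0 93 8A 92 E3 B9 81 EC AA BE

U+0038: 1-byte form → 38.
U+F983: 3-byte form → EF A6 83.
U+2299D: 4-byte form → F0 A2 A6 9D.
U+C5C75: 4-byte form → F3 85 B1 B5.
U+13292: 4-byte form → F0 93 8A 92.
U+3E41: 3-byte form → E3 B9 81.
U+CABE: 3-byte form → EC AA BE.
Concatenated (22 bytes): 38 EF A6 83 F0 A2 A6 9D F3 85 B1 B5 F0 93 8A 92 E3 B9 81 EC AA BE.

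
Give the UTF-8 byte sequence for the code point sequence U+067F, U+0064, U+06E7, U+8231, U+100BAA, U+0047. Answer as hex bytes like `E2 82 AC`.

U+067F: 2-byte form → D9 BF.
U+0064: 1-byte form → 64.
U+06E7: 2-byte form → DB A7.
U+8231: 3-byte form → E8 88 B1.
U+100BAA: 4-byte form → F4 80 AE AA.
U+0047: 1-byte form → 47.
Concatenated (13 bytes): D9 BF 64 DB A7 E8 88 B1 F4 80 AE AA 47.

D9 BF 64 DB A7 E8 88 B1 F4 80 AE AA 47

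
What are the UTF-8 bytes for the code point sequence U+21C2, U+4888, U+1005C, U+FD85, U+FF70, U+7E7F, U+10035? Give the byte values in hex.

U+21C2: 3-byte form → E2 87 82.
U+4888: 3-byte form → E4 A2 88.
U+1005C: 4-byte form → F0 90 81 9C.
U+FD85: 3-byte form → EF B6 85.
U+FF70: 3-byte form → EF BD B0.
U+7E7F: 3-byte form → E7 B9 BF.
U+10035: 4-byte form → F0 90 80 B5.
Concatenated (23 bytes): E2 87 82 E4 A2 88 F0 90 81 9C EF B6 85 EF BD B0 E7 B9 BF F0 90 80 B5.

E2 87 82 E4 A2 88 F0 90 81 9C EF B6 85 EF BD B0 E7 B9 BF F0 90 80 B5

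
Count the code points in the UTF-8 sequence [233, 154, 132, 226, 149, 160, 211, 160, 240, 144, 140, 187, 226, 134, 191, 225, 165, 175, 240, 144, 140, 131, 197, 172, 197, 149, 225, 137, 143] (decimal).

10

Byte at offset 0: 0xE9 = 11101001 → 3-byte char (#1). Advance 3.
Byte at offset 3: 0xE2 = 11100010 → 3-byte char (#2). Advance 3.
Byte at offset 6: 0xD3 = 11010011 → 2-byte char (#3). Advance 2.
Byte at offset 8: 0xF0 = 11110000 → 4-byte char (#4). Advance 4.
Byte at offset 12: 0xE2 = 11100010 → 3-byte char (#5). Advance 3.
Byte at offset 15: 0xE1 = 11100001 → 3-byte char (#6). Advance 3.
Byte at offset 18: 0xF0 = 11110000 → 4-byte char (#7). Advance 4.
Byte at offset 22: 0xC5 = 11000101 → 2-byte char (#8). Advance 2.
Byte at offset 24: 0xC5 = 11000101 → 2-byte char (#9). Advance 2.
Byte at offset 26: 0xE1 = 11100001 → 3-byte char (#10). Advance 3.
Reached end at offset 29 after 10 code points.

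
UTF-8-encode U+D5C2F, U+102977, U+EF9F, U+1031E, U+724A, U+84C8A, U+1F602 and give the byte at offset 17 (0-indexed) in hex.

U+D5C2F → 4-byte form F3 95 B0 AF at offsets 0–3.
U+102977 → 4-byte form F4 82 A5 B7 at offsets 4–7.
U+EF9F → 3-byte form EE BE 9F at offsets 8–10.
U+1031E → 4-byte form F0 90 8C 9E at offsets 11–14.
U+724A → 3-byte form E7 89 8A at offsets 15–17.
Offset 17 falls in char 5's range; it's byte 3 of E7 89 8A = 0x8A.

0x8A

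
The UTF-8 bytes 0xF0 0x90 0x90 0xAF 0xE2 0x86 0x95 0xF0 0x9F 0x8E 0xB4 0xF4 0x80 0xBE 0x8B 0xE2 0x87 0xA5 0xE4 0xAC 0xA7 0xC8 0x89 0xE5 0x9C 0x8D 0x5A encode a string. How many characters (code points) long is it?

Byte at offset 0: 0xF0 = 11110000 → 4-byte char (#1). Advance 4.
Byte at offset 4: 0xE2 = 11100010 → 3-byte char (#2). Advance 3.
Byte at offset 7: 0xF0 = 11110000 → 4-byte char (#3). Advance 4.
Byte at offset 11: 0xF4 = 11110100 → 4-byte char (#4). Advance 4.
Byte at offset 15: 0xE2 = 11100010 → 3-byte char (#5). Advance 3.
Byte at offset 18: 0xE4 = 11100100 → 3-byte char (#6). Advance 3.
Byte at offset 21: 0xC8 = 11001000 → 2-byte char (#7). Advance 2.
Byte at offset 23: 0xE5 = 11100101 → 3-byte char (#8). Advance 3.
Byte at offset 26: 0x5A = 01011010 → 1-byte char (#9). Advance 1.
Reached end at offset 27 after 9 code points.

9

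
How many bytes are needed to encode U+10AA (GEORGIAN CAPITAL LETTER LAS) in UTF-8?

U+10AA = 0x10AA. UTF-8 uses 1 byte below 0x80, 2 below 0x800, 3 below 0x10000, 4 up to 0x10FFFF. 0x10AA is in U+0800–U+FFFF → 3 bytes.

3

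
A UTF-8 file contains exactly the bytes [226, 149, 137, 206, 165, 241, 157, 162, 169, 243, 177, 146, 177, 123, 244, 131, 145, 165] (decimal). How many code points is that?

6

Byte at offset 0: 0xE2 = 11100010 → 3-byte char (#1). Advance 3.
Byte at offset 3: 0xCE = 11001110 → 2-byte char (#2). Advance 2.
Byte at offset 5: 0xF1 = 11110001 → 4-byte char (#3). Advance 4.
Byte at offset 9: 0xF3 = 11110011 → 4-byte char (#4). Advance 4.
Byte at offset 13: 0x7B = 01111011 → 1-byte char (#5). Advance 1.
Byte at offset 14: 0xF4 = 11110100 → 4-byte char (#6). Advance 4.
Reached end at offset 18 after 6 code points.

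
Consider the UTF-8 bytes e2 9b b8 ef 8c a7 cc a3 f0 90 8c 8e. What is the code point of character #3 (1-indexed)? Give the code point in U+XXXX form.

Offset 0: leading byte 0xE2 = 11100010 → 3-byte char #1 = E2 9B B8.
Offset 3: leading byte 0xEF = 11101111 → 3-byte char #2 = EF 8C A7.
Offset 6: leading byte 0xCC = 11001100 → 2-byte char #3 = CC A3.
Leading byte 0xCC = 11001100 matches 110xxxxx → 2-byte sequence.
Byte 1: 0xCC = 11001100, payload 01100 (5 bits).
Byte 2: 0xA3 = 10100011 (10xxxxxx ✓), payload 100011.
Concatenate: 01100100011 = 0x323 (11 bits → U+0323).

U+0323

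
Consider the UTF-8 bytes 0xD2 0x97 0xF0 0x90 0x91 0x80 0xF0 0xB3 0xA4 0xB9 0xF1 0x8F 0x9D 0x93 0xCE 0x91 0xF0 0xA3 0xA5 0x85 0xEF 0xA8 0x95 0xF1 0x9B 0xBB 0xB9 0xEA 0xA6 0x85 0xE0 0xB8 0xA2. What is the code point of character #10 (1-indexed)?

Offset 0: leading byte 0xD2 = 11010010 → 2-byte char #1 = D2 97.
Offset 2: leading byte 0xF0 = 11110000 → 4-byte char #2 = F0 90 91 80.
Offset 6: leading byte 0xF0 = 11110000 → 4-byte char #3 = F0 B3 A4 B9.
Offset 10: leading byte 0xF1 = 11110001 → 4-byte char #4 = F1 8F 9D 93.
Offset 14: leading byte 0xCE = 11001110 → 2-byte char #5 = CE 91.
Offset 16: leading byte 0xF0 = 11110000 → 4-byte char #6 = F0 A3 A5 85.
Offset 20: leading byte 0xEF = 11101111 → 3-byte char #7 = EF A8 95.
Offset 23: leading byte 0xF1 = 11110001 → 4-byte char #8 = F1 9B BB B9.
Offset 27: leading byte 0xEA = 11101010 → 3-byte char #9 = EA A6 85.
Offset 30: leading byte 0xE0 = 11100000 → 3-byte char #10 = E0 B8 A2.
Leading byte 0xE0 = 11100000 matches 1110xxxx → 3-byte sequence.
Byte 1: 0xE0 = 11100000, payload 0000 (4 bits).
Byte 2: 0xB8 = 10111000 (10xxxxxx ✓), payload 111000.
Byte 3: 0xA2 = 10100010 (10xxxxxx ✓), payload 100010.
Concatenate: 0000111000100010 = 0xE22 (16 bits → U+0E22).

U+0E22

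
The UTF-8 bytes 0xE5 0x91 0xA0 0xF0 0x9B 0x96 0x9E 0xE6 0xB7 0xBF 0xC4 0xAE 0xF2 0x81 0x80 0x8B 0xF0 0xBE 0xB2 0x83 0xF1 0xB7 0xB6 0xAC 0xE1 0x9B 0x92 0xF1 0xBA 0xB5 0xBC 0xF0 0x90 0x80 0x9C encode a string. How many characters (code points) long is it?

Byte at offset 0: 0xE5 = 11100101 → 3-byte char (#1). Advance 3.
Byte at offset 3: 0xF0 = 11110000 → 4-byte char (#2). Advance 4.
Byte at offset 7: 0xE6 = 11100110 → 3-byte char (#3). Advance 3.
Byte at offset 10: 0xC4 = 11000100 → 2-byte char (#4). Advance 2.
Byte at offset 12: 0xF2 = 11110010 → 4-byte char (#5). Advance 4.
Byte at offset 16: 0xF0 = 11110000 → 4-byte char (#6). Advance 4.
Byte at offset 20: 0xF1 = 11110001 → 4-byte char (#7). Advance 4.
Byte at offset 24: 0xE1 = 11100001 → 3-byte char (#8). Advance 3.
Byte at offset 27: 0xF1 = 11110001 → 4-byte char (#9). Advance 4.
Byte at offset 31: 0xF0 = 11110000 → 4-byte char (#10). Advance 4.
Reached end at offset 35 after 10 code points.

10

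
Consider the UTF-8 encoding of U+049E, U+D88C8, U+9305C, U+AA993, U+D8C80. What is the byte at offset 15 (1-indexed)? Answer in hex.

0xF3

1-indexed offset 15 is 0-indexed offset 14.
U+049E → 2-byte form D2 9E at offsets 0–1.
U+D88C8 → 4-byte form F3 98 A3 88 at offsets 2–5.
U+9305C → 4-byte form F2 93 81 9C at offsets 6–9.
U+AA993 → 4-byte form F2 AA A6 93 at offsets 10–13.
U+D8C80 → 4-byte form F3 98 B2 80 at offsets 14–17.
Offset 14 falls in char 5's range; it's byte 1 of F3 98 B2 80 = 0xF3.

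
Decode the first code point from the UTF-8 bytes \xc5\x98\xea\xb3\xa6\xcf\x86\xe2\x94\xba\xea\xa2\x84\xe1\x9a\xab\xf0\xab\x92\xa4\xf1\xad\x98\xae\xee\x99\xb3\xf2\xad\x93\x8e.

U+0158

Offset 0: leading byte 0xC5 = 11000101 → 2-byte char #1 = C5 98.
Leading byte 0xC5 = 11000101 matches 110xxxxx → 2-byte sequence.
Byte 1: 0xC5 = 11000101, payload 00101 (5 bits).
Byte 2: 0x98 = 10011000 (10xxxxxx ✓), payload 011000.
Concatenate: 00101011000 = 0x158 (11 bits → U+0158).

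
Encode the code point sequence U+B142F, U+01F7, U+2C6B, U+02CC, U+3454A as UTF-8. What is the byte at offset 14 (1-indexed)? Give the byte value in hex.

1-indexed offset 14 is 0-indexed offset 13.
U+B142F → 4-byte form F2 B1 90 AF at offsets 0–3.
U+01F7 → 2-byte form C7 B7 at offsets 4–5.
U+2C6B → 3-byte form E2 B1 AB at offsets 6–8.
U+02CC → 2-byte form CB 8C at offsets 9–10.
U+3454A → 4-byte form F0 B4 95 8A at offsets 11–14.
Offset 13 falls in char 5's range; it's byte 3 of F0 B4 95 8A = 0x95.

0x95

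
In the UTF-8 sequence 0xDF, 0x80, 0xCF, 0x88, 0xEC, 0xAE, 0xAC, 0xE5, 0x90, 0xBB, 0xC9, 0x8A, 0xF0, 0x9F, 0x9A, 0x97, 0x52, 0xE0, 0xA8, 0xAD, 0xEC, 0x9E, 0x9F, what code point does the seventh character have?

U+0052

Offset 0: leading byte 0xDF = 11011111 → 2-byte char #1 = DF 80.
Offset 2: leading byte 0xCF = 11001111 → 2-byte char #2 = CF 88.
Offset 4: leading byte 0xEC = 11101100 → 3-byte char #3 = EC AE AC.
Offset 7: leading byte 0xE5 = 11100101 → 3-byte char #4 = E5 90 BB.
Offset 10: leading byte 0xC9 = 11001001 → 2-byte char #5 = C9 8A.
Offset 12: leading byte 0xF0 = 11110000 → 4-byte char #6 = F0 9F 9A 97.
Offset 16: leading byte 0x52 = 01010010 → 1-byte char #7 = 52.
Leading byte 0x52 = 01010010 matches 0xxxxxxx → 1-byte sequence.
Byte 1: 0x52 = 01010010, payload 1010010 (7 bits).
Concatenate: 1010010 = 0x52 (7 bits → U+0052).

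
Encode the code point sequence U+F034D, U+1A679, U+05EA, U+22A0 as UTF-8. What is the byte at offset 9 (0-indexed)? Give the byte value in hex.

0xAA

U+F034D → 4-byte form F3 B0 8D 8D at offsets 0–3.
U+1A679 → 4-byte form F0 9A 99 B9 at offsets 4–7.
U+05EA → 2-byte form D7 AA at offsets 8–9.
Offset 9 falls in char 3's range; it's byte 2 of D7 AA = 0xAA.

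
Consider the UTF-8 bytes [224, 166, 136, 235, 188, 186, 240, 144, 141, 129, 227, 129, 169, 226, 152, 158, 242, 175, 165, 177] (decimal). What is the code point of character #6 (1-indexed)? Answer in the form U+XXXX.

Offset 0: leading byte 0xE0 = 11100000 → 3-byte char #1 = E0 A6 88.
Offset 3: leading byte 0xEB = 11101011 → 3-byte char #2 = EB BC BA.
Offset 6: leading byte 0xF0 = 11110000 → 4-byte char #3 = F0 90 8D 81.
Offset 10: leading byte 0xE3 = 11100011 → 3-byte char #4 = E3 81 A9.
Offset 13: leading byte 0xE2 = 11100010 → 3-byte char #5 = E2 98 9E.
Offset 16: leading byte 0xF2 = 11110010 → 4-byte char #6 = F2 AF A5 B1.
Leading byte 0xF2 = 11110010 matches 11110xxx → 4-byte sequence.
Byte 1: 0xF2 = 11110010, payload 010 (3 bits).
Byte 2: 0xAF = 10101111 (10xxxxxx ✓), payload 101111.
Byte 3: 0xA5 = 10100101 (10xxxxxx ✓), payload 100101.
Byte 4: 0xB1 = 10110001 (10xxxxxx ✓), payload 110001.
Concatenate: 010101111100101110001 = 0xAF971 (21 bits → U+AF971).

U+AF971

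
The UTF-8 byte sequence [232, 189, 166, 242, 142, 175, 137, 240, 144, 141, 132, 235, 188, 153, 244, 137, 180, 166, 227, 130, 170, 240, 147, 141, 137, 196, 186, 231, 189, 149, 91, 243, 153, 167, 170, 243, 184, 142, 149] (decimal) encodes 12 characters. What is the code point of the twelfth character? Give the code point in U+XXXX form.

U+F8395

Offset 0: leading byte 0xE8 = 11101000 → 3-byte char #1 = E8 BD A6.
Offset 3: leading byte 0xF2 = 11110010 → 4-byte char #2 = F2 8E AF 89.
Offset 7: leading byte 0xF0 = 11110000 → 4-byte char #3 = F0 90 8D 84.
Offset 11: leading byte 0xEB = 11101011 → 3-byte char #4 = EB BC 99.
Offset 14: leading byte 0xF4 = 11110100 → 4-byte char #5 = F4 89 B4 A6.
Offset 18: leading byte 0xE3 = 11100011 → 3-byte char #6 = E3 82 AA.
Offset 21: leading byte 0xF0 = 11110000 → 4-byte char #7 = F0 93 8D 89.
Offset 25: leading byte 0xC4 = 11000100 → 2-byte char #8 = C4 BA.
Offset 27: leading byte 0xE7 = 11100111 → 3-byte char #9 = E7 BD 95.
Offset 30: leading byte 0x5B = 01011011 → 1-byte char #10 = 5B.
Offset 31: leading byte 0xF3 = 11110011 → 4-byte char #11 = F3 99 A7 AA.
Offset 35: leading byte 0xF3 = 11110011 → 4-byte char #12 = F3 B8 8E 95.
Leading byte 0xF3 = 11110011 matches 11110xxx → 4-byte sequence.
Byte 1: 0xF3 = 11110011, payload 011 (3 bits).
Byte 2: 0xB8 = 10111000 (10xxxxxx ✓), payload 111000.
Byte 3: 0x8E = 10001110 (10xxxxxx ✓), payload 001110.
Byte 4: 0x95 = 10010101 (10xxxxxx ✓), payload 010101.
Concatenate: 011111000001110010101 = 0xF8395 (21 bits → U+F8395).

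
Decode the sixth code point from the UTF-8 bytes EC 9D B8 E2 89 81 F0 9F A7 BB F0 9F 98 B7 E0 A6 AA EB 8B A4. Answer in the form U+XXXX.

Offset 0: leading byte 0xEC = 11101100 → 3-byte char #1 = EC 9D B8.
Offset 3: leading byte 0xE2 = 11100010 → 3-byte char #2 = E2 89 81.
Offset 6: leading byte 0xF0 = 11110000 → 4-byte char #3 = F0 9F A7 BB.
Offset 10: leading byte 0xF0 = 11110000 → 4-byte char #4 = F0 9F 98 B7.
Offset 14: leading byte 0xE0 = 11100000 → 3-byte char #5 = E0 A6 AA.
Offset 17: leading byte 0xEB = 11101011 → 3-byte char #6 = EB 8B A4.
Leading byte 0xEB = 11101011 matches 1110xxxx → 3-byte sequence.
Byte 1: 0xEB = 11101011, payload 1011 (4 bits).
Byte 2: 0x8B = 10001011 (10xxxxxx ✓), payload 001011.
Byte 3: 0xA4 = 10100100 (10xxxxxx ✓), payload 100100.
Concatenate: 1011001011100100 = 0xB2E4 (16 bits → U+B2E4).

U+B2E4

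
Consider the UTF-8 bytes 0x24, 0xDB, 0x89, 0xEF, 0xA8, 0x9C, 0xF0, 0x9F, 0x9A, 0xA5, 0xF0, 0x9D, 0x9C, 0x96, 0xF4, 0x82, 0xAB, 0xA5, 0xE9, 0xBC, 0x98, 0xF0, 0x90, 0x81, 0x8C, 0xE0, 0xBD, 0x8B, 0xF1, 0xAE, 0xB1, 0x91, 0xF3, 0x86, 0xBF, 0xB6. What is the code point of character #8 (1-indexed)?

U+1004C

Offset 0: leading byte 0x24 = 00100100 → 1-byte char #1 = 24.
Offset 1: leading byte 0xDB = 11011011 → 2-byte char #2 = DB 89.
Offset 3: leading byte 0xEF = 11101111 → 3-byte char #3 = EF A8 9C.
Offset 6: leading byte 0xF0 = 11110000 → 4-byte char #4 = F0 9F 9A A5.
Offset 10: leading byte 0xF0 = 11110000 → 4-byte char #5 = F0 9D 9C 96.
Offset 14: leading byte 0xF4 = 11110100 → 4-byte char #6 = F4 82 AB A5.
Offset 18: leading byte 0xE9 = 11101001 → 3-byte char #7 = E9 BC 98.
Offset 21: leading byte 0xF0 = 11110000 → 4-byte char #8 = F0 90 81 8C.
Leading byte 0xF0 = 11110000 matches 11110xxx → 4-byte sequence.
Byte 1: 0xF0 = 11110000, payload 000 (3 bits).
Byte 2: 0x90 = 10010000 (10xxxxxx ✓), payload 010000.
Byte 3: 0x81 = 10000001 (10xxxxxx ✓), payload 000001.
Byte 4: 0x8C = 10001100 (10xxxxxx ✓), payload 001100.
Concatenate: 000010000000001001100 = 0x1004C (21 bits → U+1004C).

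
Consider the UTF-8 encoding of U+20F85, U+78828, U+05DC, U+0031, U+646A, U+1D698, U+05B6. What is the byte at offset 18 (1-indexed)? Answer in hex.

0x98

1-indexed offset 18 is 0-indexed offset 17.
U+20F85 → 4-byte form F0 A0 BE 85 at offsets 0–3.
U+78828 → 4-byte form F1 B8 A0 A8 at offsets 4–7.
U+05DC → 2-byte form D7 9C at offsets 8–9.
U+0031 → 1-byte form 31 at offsets 10–10.
U+646A → 3-byte form E6 91 AA at offsets 11–13.
U+1D698 → 4-byte form F0 9D 9A 98 at offsets 14–17.
Offset 17 falls in char 6's range; it's byte 4 of F0 9D 9A 98 = 0x98.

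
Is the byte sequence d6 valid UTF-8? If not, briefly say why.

invalid (sequence truncated)

Leading byte 0xD6 = 11010110 → 2-byte form, but only 1 byte is present.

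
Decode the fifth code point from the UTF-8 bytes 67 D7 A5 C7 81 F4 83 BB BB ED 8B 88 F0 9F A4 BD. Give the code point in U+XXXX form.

U+D2C8

Offset 0: leading byte 0x67 = 01100111 → 1-byte char #1 = 67.
Offset 1: leading byte 0xD7 = 11010111 → 2-byte char #2 = D7 A5.
Offset 3: leading byte 0xC7 = 11000111 → 2-byte char #3 = C7 81.
Offset 5: leading byte 0xF4 = 11110100 → 4-byte char #4 = F4 83 BB BB.
Offset 9: leading byte 0xED = 11101101 → 3-byte char #5 = ED 8B 88.
Leading byte 0xED = 11101101 matches 1110xxxx → 3-byte sequence.
Byte 1: 0xED = 11101101, payload 1101 (4 bits).
Byte 2: 0x8B = 10001011 (10xxxxxx ✓), payload 001011.
Byte 3: 0x88 = 10001000 (10xxxxxx ✓), payload 001000.
Concatenate: 1101001011001000 = 0xD2C8 (16 bits → U+D2C8).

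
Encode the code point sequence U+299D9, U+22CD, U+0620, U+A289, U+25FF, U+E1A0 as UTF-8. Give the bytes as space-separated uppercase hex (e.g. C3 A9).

F0 A9 A7 99 E2 8B 8D D8 A0 EA 8A 89 E2 97 BF EE 86 A0

U+299D9: 4-byte form → F0 A9 A7 99.
U+22CD: 3-byte form → E2 8B 8D.
U+0620: 2-byte form → D8 A0.
U+A289: 3-byte form → EA 8A 89.
U+25FF: 3-byte form → E2 97 BF.
U+E1A0: 3-byte form → EE 86 A0.
Concatenated (18 bytes): F0 A9 A7 99 E2 8B 8D D8 A0 EA 8A 89 E2 97 BF EE 86 A0.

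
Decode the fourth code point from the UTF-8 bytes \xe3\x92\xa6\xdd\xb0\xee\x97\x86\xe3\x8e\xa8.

U+33A8

Offset 0: leading byte 0xE3 = 11100011 → 3-byte char #1 = E3 92 A6.
Offset 3: leading byte 0xDD = 11011101 → 2-byte char #2 = DD B0.
Offset 5: leading byte 0xEE = 11101110 → 3-byte char #3 = EE 97 86.
Offset 8: leading byte 0xE3 = 11100011 → 3-byte char #4 = E3 8E A8.
Leading byte 0xE3 = 11100011 matches 1110xxxx → 3-byte sequence.
Byte 1: 0xE3 = 11100011, payload 0011 (4 bits).
Byte 2: 0x8E = 10001110 (10xxxxxx ✓), payload 001110.
Byte 3: 0xA8 = 10101000 (10xxxxxx ✓), payload 101000.
Concatenate: 0011001110101000 = 0x33A8 (16 bits → U+33A8).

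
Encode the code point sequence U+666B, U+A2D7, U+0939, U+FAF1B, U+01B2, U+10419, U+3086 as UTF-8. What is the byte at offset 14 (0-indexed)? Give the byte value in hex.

U+666B → 3-byte form E6 99 AB at offsets 0–2.
U+A2D7 → 3-byte form EA 8B 97 at offsets 3–5.
U+0939 → 3-byte form E0 A4 B9 at offsets 6–8.
U+FAF1B → 4-byte form F3 BA BC 9B at offsets 9–12.
U+01B2 → 2-byte form C6 B2 at offsets 13–14.
Offset 14 falls in char 5's range; it's byte 2 of C6 B2 = 0xB2.

0xB2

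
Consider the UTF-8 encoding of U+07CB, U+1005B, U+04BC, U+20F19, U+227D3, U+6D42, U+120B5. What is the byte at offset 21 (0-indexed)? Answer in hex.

U+07CB → 2-byte form DF 8B at offsets 0–1.
U+1005B → 4-byte form F0 90 81 9B at offsets 2–5.
U+04BC → 2-byte form D2 BC at offsets 6–7.
U+20F19 → 4-byte form F0 A0 BC 99 at offsets 8–11.
U+227D3 → 4-byte form F0 A2 9F 93 at offsets 12–15.
U+6D42 → 3-byte form E6 B5 82 at offsets 16–18.
U+120B5 → 4-byte form F0 92 82 B5 at offsets 19–22.
Offset 21 falls in char 7's range; it's byte 3 of F0 92 82 B5 = 0x82.

0x82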